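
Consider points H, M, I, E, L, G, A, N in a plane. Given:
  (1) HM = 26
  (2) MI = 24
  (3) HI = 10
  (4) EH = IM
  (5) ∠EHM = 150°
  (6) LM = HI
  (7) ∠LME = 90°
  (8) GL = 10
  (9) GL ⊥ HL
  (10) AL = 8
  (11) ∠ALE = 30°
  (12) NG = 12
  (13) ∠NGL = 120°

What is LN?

Step 1: By the law of cosines on triangle LGN: LN² = 10² + 12² − 2·10·12·cos(120°) = 364, so LN = 2·√91.

Therefore, the length of LN = 2·√91.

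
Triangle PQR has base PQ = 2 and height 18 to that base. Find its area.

Area = (1/2)(2)(18) = 18

18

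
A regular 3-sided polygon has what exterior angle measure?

Each exterior angle of a regular n-gon is 360 / n.
For n = 3: 360 / 3 = 120 degrees.

120 degrees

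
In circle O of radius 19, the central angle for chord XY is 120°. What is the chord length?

Drop a perpendicular from the center to the chord, bisecting both the chord and the central angle.
Each half-chord = r sin(θ/2) = 19 sin(60°).
The full chord = 2 × 19 × sin(60°) = 19*sqrt(3).

19*sqrt(3)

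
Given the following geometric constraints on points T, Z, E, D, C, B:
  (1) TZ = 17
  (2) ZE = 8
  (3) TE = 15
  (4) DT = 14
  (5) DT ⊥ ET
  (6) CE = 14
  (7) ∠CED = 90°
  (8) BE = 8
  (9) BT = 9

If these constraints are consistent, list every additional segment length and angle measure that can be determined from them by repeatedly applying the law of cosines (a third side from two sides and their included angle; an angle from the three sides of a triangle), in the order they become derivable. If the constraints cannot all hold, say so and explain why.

The constraints are consistent. Derivable facts, in order:
After 1 step:
- ED ≈ 20.52
- ∠BET = 29.93°
- ∠BTE = 26.32°
- ∠EBT = 123.75°
- ∠ETZ = 28.07°
- ∠EZT = 61.93°
- ∠TEZ = 90°
After 2 steps:
- DC ≈ 24.84
- ∠DET = 43.03°
- ∠EDT = 46.97°
After 3 steps:
- ∠CDE = 34.31°
- ∠DCE = 55.69°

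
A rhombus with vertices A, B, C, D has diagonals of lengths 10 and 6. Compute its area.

Area = (10 * 6) / 2 = 60 / 2 = 30

30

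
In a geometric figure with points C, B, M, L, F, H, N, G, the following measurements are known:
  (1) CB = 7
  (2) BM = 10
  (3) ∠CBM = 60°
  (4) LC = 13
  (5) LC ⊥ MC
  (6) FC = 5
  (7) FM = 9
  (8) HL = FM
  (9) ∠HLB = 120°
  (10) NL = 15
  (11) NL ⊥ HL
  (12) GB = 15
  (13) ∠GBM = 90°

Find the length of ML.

Step 1: By the law of cosines on triangle CBM: CM² = 7² + 10² − 2·7·10·cos(60°) = 79, so CM = √79.
Step 2: By the law of cosines on triangle MCL: ML² = √79² + 13² − 2·√79·13·cos(90°) = 248, so ML = 2·√62.

Therefore, the length of ML = 2·√62.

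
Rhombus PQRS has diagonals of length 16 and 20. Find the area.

Area = (16 * 20) / 2 = 320 / 2 = 160

160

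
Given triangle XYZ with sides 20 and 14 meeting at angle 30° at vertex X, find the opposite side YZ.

Law of cosines: YZ^2 = 20^2 + 14^2 - 2(20)(14)cos(30°) = 596 - 280*sqrt(3), so YZ = 2*sqrt(149 - 70*sqrt(3)).

2*sqrt(149 - 70*sqrt(3))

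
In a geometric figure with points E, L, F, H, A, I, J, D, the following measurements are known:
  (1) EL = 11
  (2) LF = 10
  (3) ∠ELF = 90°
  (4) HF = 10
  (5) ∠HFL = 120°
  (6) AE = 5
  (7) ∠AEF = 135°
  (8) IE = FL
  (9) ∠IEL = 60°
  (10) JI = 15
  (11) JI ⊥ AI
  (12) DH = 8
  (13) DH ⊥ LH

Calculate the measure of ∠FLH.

Step 1: By the law of cosines on triangle LFH: LH² = 10² + 10² − 2·10·10·cos(120°) = 300, so LH = 10·√3.
Step 2: By the inverse law of cosines on triangle FLH: cos(∠FLH) = (10² + (10·√3)² − 10²) / (2·10·10·√3) = 300/346.41 = 0.866, so ∠FLH = 30°.

Therefore, the measure of angle ∠FLH = 30°.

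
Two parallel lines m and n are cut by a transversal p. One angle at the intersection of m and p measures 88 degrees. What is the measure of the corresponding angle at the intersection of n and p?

Corresponding angles formed by parallel lines and a transversal are equal.
The given angle is 88 degrees.
The corresponding angle = 88 degrees.

88 degrees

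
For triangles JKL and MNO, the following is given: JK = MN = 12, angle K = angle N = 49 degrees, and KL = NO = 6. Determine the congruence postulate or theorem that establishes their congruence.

The given information matches SAS: Two pairs of corresponding sides and the included angle are equal (Side-Angle-Side).

SAS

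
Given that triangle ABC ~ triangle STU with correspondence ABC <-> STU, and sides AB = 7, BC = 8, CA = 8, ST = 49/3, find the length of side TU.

Similar triangles have proportional sides. Setting up the proportion:
ST / AB = TU / BC
49/3 / 7 = TU / 8
TU = 8 * 49/3 / 7 = 56/3.

56/3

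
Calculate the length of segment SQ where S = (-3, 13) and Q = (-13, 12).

The horizontal distance is |-13 - -3| = 10 and the vertical distance is |12 - 13| = 1.
By the Pythagorean theorem, d = sqrt(10^2 + 1^2) = sqrt(101).

sqrt(101)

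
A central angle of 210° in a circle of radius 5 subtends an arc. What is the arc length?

Arc length = 2π(5)(7/12) = 35*pi/6

35*pi/6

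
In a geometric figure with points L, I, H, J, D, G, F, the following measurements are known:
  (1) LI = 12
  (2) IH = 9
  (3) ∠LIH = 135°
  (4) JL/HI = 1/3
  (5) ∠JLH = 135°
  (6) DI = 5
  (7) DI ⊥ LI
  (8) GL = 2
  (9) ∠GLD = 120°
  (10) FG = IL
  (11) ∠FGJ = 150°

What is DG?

Step 1: By the law of cosines on triangle LID: LD² = 12² + 5² − 2·12·5·cos(90°) = 169, so LD = 13.
Step 2: By the law of cosines on triangle DLG: DG² = 13² + 2² − 2·13·2·cos(120°) = 199, so DG = √199.

Therefore, the length of DG = √199.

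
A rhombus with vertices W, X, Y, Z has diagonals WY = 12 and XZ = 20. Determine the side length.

Half-diagonals are 6 and 10. side = sqrt(6^2 + 10^2) = sqrt(136) = 2*sqrt(34)

2*sqrt(34)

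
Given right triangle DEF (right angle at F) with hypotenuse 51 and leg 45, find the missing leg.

Rearranging the Pythagorean theorem to solve for the unknown leg:
leg^2 = hypotenuse^2 - known_leg^2 = 2601 - 2025 = 576
leg = sqrt(576) = 24.

24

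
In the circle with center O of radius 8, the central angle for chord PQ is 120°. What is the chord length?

Chord = 2(8) sin(60°) = 8*sqrt(3)

8*sqrt(3)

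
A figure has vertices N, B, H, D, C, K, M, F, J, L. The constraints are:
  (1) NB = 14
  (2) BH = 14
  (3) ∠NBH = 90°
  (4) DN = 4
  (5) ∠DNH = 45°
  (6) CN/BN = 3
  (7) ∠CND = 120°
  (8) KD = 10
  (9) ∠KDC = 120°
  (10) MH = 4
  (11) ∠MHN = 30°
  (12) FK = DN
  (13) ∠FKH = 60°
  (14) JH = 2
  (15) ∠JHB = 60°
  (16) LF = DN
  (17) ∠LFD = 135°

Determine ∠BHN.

Step 1: By the law of cosines on triangle HBN: HN² = 14² + 14² − 2·14·14·cos(90°) = 392, so HN = 14·√2.
Step 2: By the inverse law of cosines on triangle BHN: cos(∠BHN) = (14² + (14·√2)² − 14²) / (2·14·14·√2) = 392/554.37 = 0.7071, so ∠BHN = 45°.

Therefore, the measure of angle ∠BHN = 45°.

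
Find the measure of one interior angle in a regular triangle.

Each interior angle of a regular n-gon is (n - 2) * 180 / n.
For n = 3: (3 - 2) * 180 / 3 = 180/3 = 60 degrees.

60 degrees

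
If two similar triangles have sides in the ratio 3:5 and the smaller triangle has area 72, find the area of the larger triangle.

The ratio of areas of similar triangles = (side ratio)^2.
Side ratio = 3:5, so area ratio = 9:25.
Area of the larger triangle / Area of the smaller triangle = 25/9
Area of the larger triangle = 72 * 25/9 = 200

200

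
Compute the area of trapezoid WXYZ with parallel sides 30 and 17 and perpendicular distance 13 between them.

A trapezoid's area equals the midsegment times the height.
The midsegment is (30 + 17) / 2 = 47/2.
Area = 47/2 * 13 = 611/2.

611/2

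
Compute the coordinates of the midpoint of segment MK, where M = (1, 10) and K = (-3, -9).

The midpoint is the point halfway along the segment.
Move half the horizontal distance: 1 + (-3 - 1)/2 = 1 + -4/2 = -1
Move half the vertical distance: 10 + (-9 - 10)/2 = 10 + -19/2 = 1/2
Midpoint = (-1, 1/2)

(-1, 1/2)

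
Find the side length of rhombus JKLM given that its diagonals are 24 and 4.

In a rhombus, the diagonals bisect each other perpendicularly, creating four congruent right triangles.
Each triangle has legs 12 (half of 24) and 2 (half of 4).
The hypotenuse of each right triangle is a side of the rhombus:
side = sqrt(12^2 + 2^2) = sqrt(148) = 2*sqrt(37)

2*sqrt(37)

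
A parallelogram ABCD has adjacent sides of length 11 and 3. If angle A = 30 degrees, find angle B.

Opposite sides of a parallelogram are parallel, so consecutive angles form co-interior angles on a transversal.
Co-interior angles sum to 180°, giving angle B = 180 - 30 = 150 degrees.

150 degrees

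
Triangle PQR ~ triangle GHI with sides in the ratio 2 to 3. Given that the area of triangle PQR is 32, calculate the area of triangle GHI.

The ratio of areas of similar triangles = (side ratio)^2.
Side ratio = 2:3, so area ratio = 4:9.
Area of GHI / Area of PQR = 9/4
Area of GHI = 32 * 9/4 = 72

72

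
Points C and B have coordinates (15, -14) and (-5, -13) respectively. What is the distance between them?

The horizontal distance is |-5 - 15| = 20 and the vertical distance is |-13 - -14| = 1.
By the Pythagorean theorem, d = sqrt(20^2 + 1^2) = sqrt(401).

sqrt(401)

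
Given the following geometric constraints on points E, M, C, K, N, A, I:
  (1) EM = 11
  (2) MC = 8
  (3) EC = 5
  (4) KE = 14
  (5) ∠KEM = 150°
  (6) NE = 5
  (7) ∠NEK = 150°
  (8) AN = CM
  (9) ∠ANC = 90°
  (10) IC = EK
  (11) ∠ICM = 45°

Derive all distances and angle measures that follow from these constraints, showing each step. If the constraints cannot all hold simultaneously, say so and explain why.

The constraints are consistent.

From the given relations:
  AN = CM = 8
  IC = EK = 14

Step 1: From ME = 11, EK = 14, and ∠MEK = 150°, by the law of cosines:
  MK² = ME² + EK² - 2·ME·EK·cos(150°) = 121 + 196 + 266.7 = 583.7
  MK ≈ 24.16

Step 2: From MC = 8, CI = 14, and ∠MCI = 45°, by the law of cosines:
  MI² = MC² + CI² - 2·MC·CI·cos(45°) = 64 + 196 - 158.4 = 101.6
  MI ≈ 10.08

Step 3: From KE = 14, EN = 5, and ∠KEN = 150°, by the law of cosines:
  KN² = KE² + EN² - 2·KE·EN·cos(150°) = 196 + 25 + 121.2 = 342.2
  KN ≈ 18.5

Step 4: From EC = 5, EM = 11, CM = 8, by the inverse law of cosines:
  cos(∠CEM) = (EC² + EM² - CM²) / (2·EC·EM)
  ∠CEM = 41.8°

Step 5: From MC = 8, ME = 11, CE = 5, by the inverse law of cosines:
  cos(∠CME) = (MC² + ME² - CE²) / (2·MC·ME)
  ∠CME = 24.62°

Step 6: From CE = 5, CM = 8, EM = 11, by the inverse law of cosines:
  cos(∠ECM) = (CE² + CM² - EM²) / (2·CE·CM)
  ∠ECM = 113.58°

Step 7: From MC = 8, MI = 10.08, CI = 14, by the inverse law of cosines:
  cos(∠CMI) = (MC² + MI² - CI²) / (2·MC·MI)
  ∠CMI = 100.86°

Step 8: From ME = 11, MK = 24.16, EK = 14, by the inverse law of cosines:
  cos(∠EMK) = (ME² + MK² - EK²) / (2·ME·MK)
  ∠EMK = 16.84°

Step 9: From KE = 14, KM = 24.16, EM = 11, by the inverse law of cosines:
  cos(∠EKM) = (KE² + KM² - EM²) / (2·KE·KM)
  ∠EKM = 13.16°

Step 10: From KE = 14, KN = 18.5, EN = 5, by the inverse law of cosines:
  cos(∠EKN) = (KE² + KN² - EN²) / (2·KE·KN)
  ∠EKN = 7.77°

Step 11: From NE = 5, NK = 18.5, EK = 14, by the inverse law of cosines:
  cos(∠ENK) = (NE² + NK² - EK²) / (2·NE·NK)
  ∠ENK = 22.23°

Step 12: From IC = 14, IM = 10.08, CM = 8, by the inverse law of cosines:
  cos(∠CIM) = (IC² + IM² - CM²) / (2·IC·IM)
  ∠CIM = 34.14°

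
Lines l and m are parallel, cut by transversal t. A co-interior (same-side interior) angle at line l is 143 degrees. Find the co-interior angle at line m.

Co-interior angles (same-side interior) formed by parallel lines and a transversal are supplementary (sum to 180 degrees).
The given angle is 143 degrees.
The co-interior angle = 180 - 143 = 37 degrees.

37 degrees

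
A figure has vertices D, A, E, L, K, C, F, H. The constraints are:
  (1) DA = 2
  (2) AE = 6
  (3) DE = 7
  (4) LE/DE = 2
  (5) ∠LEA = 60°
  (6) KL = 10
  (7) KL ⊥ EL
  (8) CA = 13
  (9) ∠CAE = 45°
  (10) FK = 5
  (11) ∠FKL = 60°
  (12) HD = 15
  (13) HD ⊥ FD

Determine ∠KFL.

Step 1: By the law of cosines on triangle FKL: FL² = 5² + 10² − 2·5·10·cos(60°) = 75, so FL = 5·√3.
Step 2: By the inverse law of cosines on triangle KFL: cos(∠KFL) = (5² + (5·√3)² − 10²) / (2·5·5·√3) = 0/86.6 = 0, so ∠KFL = 90°.

Therefore, the measure of angle ∠KFL = 90°.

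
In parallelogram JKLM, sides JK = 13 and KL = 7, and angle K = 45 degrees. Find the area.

Area = a * b * sin(theta)
Area = 13 * 7 * sin(45 degrees)
Area = 91 * sqrt(2)/2
Area = 91*sqrt(2)/2

91*sqrt(2)/2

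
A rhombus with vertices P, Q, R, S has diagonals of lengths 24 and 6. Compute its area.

The diagonals of a rhombus divide it into four right triangles.
Each triangle has legs 24/ 2 = 12 and 6/2 = 3, so each has area (1/2)*12*3 = 18.
Four such triangles give total area = (d1 * d2) / 2 = 72.

72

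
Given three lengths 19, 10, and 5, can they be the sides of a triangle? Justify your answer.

The longest side is 19. The other two sides sum to 5 + 10 = 15.
Since 15 ≤ 19, the two shorter sides cannot reach around to close the triangle.

No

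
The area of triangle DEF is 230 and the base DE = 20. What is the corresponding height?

height = 2 * 230 / 20 = 23

23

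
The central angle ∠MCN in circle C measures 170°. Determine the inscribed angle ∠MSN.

Inscribed angle = 170° / 2 = 85° (inscribed angle theorem).

85°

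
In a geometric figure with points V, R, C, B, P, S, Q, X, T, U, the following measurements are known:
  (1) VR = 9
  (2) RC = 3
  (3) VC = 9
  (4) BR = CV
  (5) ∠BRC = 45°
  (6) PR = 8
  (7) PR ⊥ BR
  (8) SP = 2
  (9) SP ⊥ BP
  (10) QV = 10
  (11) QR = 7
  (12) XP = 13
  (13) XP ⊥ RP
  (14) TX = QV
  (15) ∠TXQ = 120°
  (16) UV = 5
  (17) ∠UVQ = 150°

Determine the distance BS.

From the given relations: BR = CV = 9.
Step 1: By the law of cosines on triangle BRP: BP² = 9² + 8² − 2·9·8·cos(90°) = 145, so BP = √145.
Step 2: By the law of cosines on triangle BPS: BS² = √145² + 2² − 2·√145·2·cos(90°) = 149, so BS = √149.

Therefore, the length of BS = √149.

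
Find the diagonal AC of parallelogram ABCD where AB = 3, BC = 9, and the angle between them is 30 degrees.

Law of cosines: d^2 = 3^2 + 9^2 - 2(3)(9)cos(30°) = 90 - 27*sqrt(3), so d = 3*sqrt(10 - 3*sqrt(3)).

3*sqrt(10 - 3*sqrt(3))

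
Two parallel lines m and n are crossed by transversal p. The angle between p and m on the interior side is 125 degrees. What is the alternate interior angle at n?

Alternate interior angles are equal: 125 degrees.

125 degrees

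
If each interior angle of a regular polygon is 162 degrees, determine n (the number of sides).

Exterior angle = 180 - 162 = 18. n = 360 / 18 = 20.

20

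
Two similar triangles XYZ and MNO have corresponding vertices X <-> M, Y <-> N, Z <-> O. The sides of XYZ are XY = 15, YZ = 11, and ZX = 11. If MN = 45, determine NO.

Since the triangles are similar, the ratio of corresponding sides is constant.
Scale factor k = MN / XY = 45 / 15 = 3
NO = k * YZ = 3 * 11 = 33

33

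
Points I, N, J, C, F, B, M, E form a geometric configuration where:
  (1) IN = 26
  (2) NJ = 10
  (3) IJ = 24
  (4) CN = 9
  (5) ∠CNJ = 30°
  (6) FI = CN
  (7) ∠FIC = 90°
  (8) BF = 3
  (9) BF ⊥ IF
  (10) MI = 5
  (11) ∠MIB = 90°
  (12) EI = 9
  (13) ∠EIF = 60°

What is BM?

From the given relations: FI = CN = 9.
Step 1: By the law of cosines on triangle BFI: BI² = 3² + 9² − 2·3·9·cos(90°) = 90, so BI = 3·√10.
Step 2: By the law of cosines on triangle BIM: BM² = (3·√10)² + 5² − 2·3·√10·5·cos(90°) = 115, so BM = √115.

Therefore, the length of BM = √115.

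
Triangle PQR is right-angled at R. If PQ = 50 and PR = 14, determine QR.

Rearranging the Pythagorean theorem to solve for the unknown leg:
leg^2 = hypotenuse^2 - known_leg^2 = 2500 - 196 = 2304
leg = sqrt(2304) = 48.

48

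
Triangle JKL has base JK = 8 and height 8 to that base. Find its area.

Area = (1/2) * base * height
Area = (1/2) * 8 * 8
Area = 32

32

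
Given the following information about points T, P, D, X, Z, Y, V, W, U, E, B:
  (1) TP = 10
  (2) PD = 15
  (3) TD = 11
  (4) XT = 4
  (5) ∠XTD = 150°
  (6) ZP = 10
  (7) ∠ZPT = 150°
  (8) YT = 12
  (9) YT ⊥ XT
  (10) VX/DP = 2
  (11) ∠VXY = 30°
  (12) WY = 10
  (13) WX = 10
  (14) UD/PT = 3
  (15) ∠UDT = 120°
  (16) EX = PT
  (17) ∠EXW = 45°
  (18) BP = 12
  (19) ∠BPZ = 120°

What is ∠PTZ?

Step 1: By the law of cosines on triangle TPZ: TZ² = 10² + 10² − 2·10·10·cos(150°) = 373.21, so TZ ≈ 19.32.
Step 2: By the inverse law of cosines on triangle PTZ: cos(∠PTZ) = (10² + 19.32² − 10²) / (2·10·19.32) = 373.21/386.37 = 0.9659, so ∠PTZ = 15°.

Therefore, the measure of angle ∠PTZ = 15°.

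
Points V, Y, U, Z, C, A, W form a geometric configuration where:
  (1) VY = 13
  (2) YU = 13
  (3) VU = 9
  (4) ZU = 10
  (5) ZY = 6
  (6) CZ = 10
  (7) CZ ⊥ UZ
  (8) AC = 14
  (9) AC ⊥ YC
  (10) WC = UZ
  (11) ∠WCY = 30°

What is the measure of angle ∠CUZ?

Step 1: By the law of cosines on triangle UZC: UC² = 10² + 10² − 2·10·10·cos(90°) = 200, so UC = 10·√2.
Step 2: By the inverse law of cosines on triangle CUZ: cos(∠CUZ) = ((10·√2)² + 10² − 10²) / (2·10·√2·10) = 200/282.84 = 0.7071, so ∠CUZ = 45°.

Therefore, the measure of angle ∠CUZ = 45°.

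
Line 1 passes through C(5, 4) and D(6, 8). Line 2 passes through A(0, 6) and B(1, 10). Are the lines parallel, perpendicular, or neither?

Slope of line 1: m1 = (8 - 4)/(6 - 5) = 4/1 = 4
Slope of line 2: m2 = (10 - 6)/(1 - 0) = 4/1 = 4
Since m1 = m2 = 4, the lines are parallel.

Parallel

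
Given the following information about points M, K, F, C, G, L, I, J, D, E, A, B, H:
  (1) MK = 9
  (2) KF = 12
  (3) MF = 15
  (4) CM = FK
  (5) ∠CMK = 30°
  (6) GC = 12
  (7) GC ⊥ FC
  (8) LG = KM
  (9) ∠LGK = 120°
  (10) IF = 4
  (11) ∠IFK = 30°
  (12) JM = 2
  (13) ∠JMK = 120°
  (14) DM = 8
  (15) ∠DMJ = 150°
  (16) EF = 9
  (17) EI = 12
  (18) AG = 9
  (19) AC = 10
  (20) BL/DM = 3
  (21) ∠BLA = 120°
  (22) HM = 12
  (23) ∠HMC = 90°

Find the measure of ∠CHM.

From the given relations: CM = FK = 12.
Step 1: By the law of cosines on triangle HMC: HC² = 12² + 12² − 2·12·12·cos(90°) = 288, so HC = 12·√2.
Step 2: By the inverse law of cosines on triangle CHM: cos(∠CHM) = ((12·√2)² + 12² − 12²) / (2·12·√2·12) = 288/407.29 = 0.7071, so ∠CHM = 45°.

Therefore, the measure of angle ∠CHM = 45°.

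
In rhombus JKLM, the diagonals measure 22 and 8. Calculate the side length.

The diagonals of a rhombus bisect each other at right angles.
Half-diagonals: 22/2 = 11 and 8/2 = 4
side = sqrt(11^2 + 4^2)
side = sqrt(121 + 16)
side = sqrt(137)

sqrt(137)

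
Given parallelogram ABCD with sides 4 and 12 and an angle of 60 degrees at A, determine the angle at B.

Opposite sides of a parallelogram are parallel, so consecutive angles form co-interior angles on a transversal.
Co-interior angles sum to 180°, giving angle B = 180 - 60 = 120 degrees.

120 degrees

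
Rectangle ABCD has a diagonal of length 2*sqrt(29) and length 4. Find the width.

Using the Pythagorean theorem: d^2 = a^2 + b^2
b^2 = d^2 - a^2
b^2 = 116 - 16
b^2 = 100
b = sqrt(100) = 10

10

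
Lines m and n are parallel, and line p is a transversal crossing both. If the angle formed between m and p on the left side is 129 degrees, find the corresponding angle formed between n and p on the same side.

When a transversal crosses parallel lines, angles in the same position at each intersection are called corresponding angles.
These are always equal, so the answer is 129 degrees.

129 degrees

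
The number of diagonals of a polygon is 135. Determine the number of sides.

Using d = n(n - 3)/2, we solve 135 = n(n - 3)/2.
So n(n - 3) = 270.
Testing n = 18: 18 * 15 = 270 = 270. Correct.
The polygon has 18 sides.

18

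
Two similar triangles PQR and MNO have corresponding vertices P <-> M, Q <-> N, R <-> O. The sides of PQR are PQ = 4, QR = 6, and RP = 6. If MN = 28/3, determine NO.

Similar triangles have proportional sides. Setting up the proportion:
MN / PQ = NO / QR
28/3 / 4 = NO / 6
NO = 6 * 28/3 / 4 = 14.

14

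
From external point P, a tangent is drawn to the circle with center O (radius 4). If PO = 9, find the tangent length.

Let T be the point of tangency. Then OT ⊥ PT (radius ⊥ tangent).
In right triangle OTP: OP² = OT² + PT²
9² = 4² + PT²
PT² = 65, PT = sqrt(65)

sqrt(65)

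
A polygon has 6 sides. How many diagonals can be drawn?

Total line segments between 6 vertices = C(6,2) = 15.
Subtract the 6 sides: 15 - 6 = 9 diagonals.

9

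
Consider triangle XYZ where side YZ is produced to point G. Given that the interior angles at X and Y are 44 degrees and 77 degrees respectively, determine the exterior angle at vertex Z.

The interior angle at Z is 180 - 44 - 77 = 59 degrees.
The exterior angle and interior angle at Z are supplementary:
Exterior angle = 180 - 59 = 121 degrees.

121 degrees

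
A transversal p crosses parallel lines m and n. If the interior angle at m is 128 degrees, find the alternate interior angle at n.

Alternate interior angles formed by parallel lines and a transversal are equal.
The given angle is 128 degrees.
The alternate interior angle = 128 degrees.

128 degrees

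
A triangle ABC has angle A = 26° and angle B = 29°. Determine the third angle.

Let angle C = x. Then 26 + 29 + x = 180.
x = 180 - 55 = 125 degrees.

125 degrees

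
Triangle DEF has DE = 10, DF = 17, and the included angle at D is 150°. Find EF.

When two sides and the included angle are known, the law of cosines gives the third side.
c^2 = a^2 + b^2 - 2ab cos(C) generalizes the Pythagorean theorem to non-right triangles.
Here: EF^2 = 100 + 289 - 340*(-sqrt(3)/2) = 170*sqrt(3) + 389
EF = sqrt(170*sqrt(3) + 389)

sqrt(170*sqrt(3) + 389)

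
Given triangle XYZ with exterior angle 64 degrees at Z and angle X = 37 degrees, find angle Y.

The exterior angle theorem states that an exterior angle equals the sum of the two non-adjacent interior angles.
So 64 = 37 + angle Y, which gives angle Y = 64 - 37 = 27 degrees.

27 degrees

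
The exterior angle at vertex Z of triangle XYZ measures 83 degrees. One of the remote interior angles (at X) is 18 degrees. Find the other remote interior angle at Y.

angle Y = 83 - 18 = 65 degrees (exterior angle theorem).

65 degrees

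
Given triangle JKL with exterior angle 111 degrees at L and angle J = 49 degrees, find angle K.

The exterior angle theorem states that an exterior angle equals the sum of the two non-adjacent interior angles.
So 111 = 49 + angle K, which gives angle K = 111 - 49 = 62 degrees.

62 degrees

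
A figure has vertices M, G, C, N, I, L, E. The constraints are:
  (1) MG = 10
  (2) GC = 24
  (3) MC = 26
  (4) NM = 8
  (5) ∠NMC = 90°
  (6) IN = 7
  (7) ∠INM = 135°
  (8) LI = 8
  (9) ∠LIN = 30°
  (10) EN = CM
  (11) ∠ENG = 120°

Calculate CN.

Step 1: By the law of cosines on triangle CMN: CN² = 26² + 8² − 2·26·8·cos(90°) = 740, so CN = 2·√185.

Therefore, the length of CN = 2·√185.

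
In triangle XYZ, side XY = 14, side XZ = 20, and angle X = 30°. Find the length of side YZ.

When two sides and the included angle are known, the law of cosines gives the third side.
c^2 = a^2 + b^2 - 2ab cos(C) generalizes the Pythagorean theorem to non-right triangles.
Here: YZ^2 = 196 + 400 - 560*(sqrt(3)/2) = 596 - 280*sqrt(3)
YZ = 2*sqrt(149 - 70*sqrt(3))

2*sqrt(149 - 70*sqrt(3))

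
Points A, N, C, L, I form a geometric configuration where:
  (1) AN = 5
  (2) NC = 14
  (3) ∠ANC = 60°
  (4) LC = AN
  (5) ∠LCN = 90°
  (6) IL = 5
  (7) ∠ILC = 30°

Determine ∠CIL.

From the given relations: LC = AN = 5.
Step 1: By the law of cosines on triangle ILC: IC² = 5² + 5² − 2·5·5·cos(30°) = 6.7, so IC ≈ 2.59.
Step 2: By the inverse law of cosines on triangle CIL: cos(∠CIL) = (2.59² + 5² − 5²) / (2·2.59·5) = 6.7/25.88 = 0.2588, so ∠CIL = 75°.

Therefore, the measure of angle ∠CIL = 75°.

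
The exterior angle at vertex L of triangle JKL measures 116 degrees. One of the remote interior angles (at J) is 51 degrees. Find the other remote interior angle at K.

The exterior angle theorem states that an exterior angle equals the sum of the two non-adjacent interior angles.
So 116 = 51 + angle K, which gives angle K = 116 - 51 = 65 degrees.

65 degrees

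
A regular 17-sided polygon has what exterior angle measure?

Each exterior angle of a regular n-gon is 360 / n.
For n = 17: 360 / 17 = 360/17 degrees.

360/17 degrees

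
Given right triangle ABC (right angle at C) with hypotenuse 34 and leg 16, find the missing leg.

By the Pythagorean theorem: BC^2 = AB^2 - AC^2
BC^2 = 34^2 - 16^2 = 1156 - 256 = 900
BC = sqrt(900) = 30

30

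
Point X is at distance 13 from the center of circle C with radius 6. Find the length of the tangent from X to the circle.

Let T be the point of tangency. Then CT ⊥ XT (radius ⊥ tangent).
In right triangle CTX: CX² = CT² + XT²
13² = 6² + XT²
XT² = 133, XT = sqrt(133)

sqrt(133)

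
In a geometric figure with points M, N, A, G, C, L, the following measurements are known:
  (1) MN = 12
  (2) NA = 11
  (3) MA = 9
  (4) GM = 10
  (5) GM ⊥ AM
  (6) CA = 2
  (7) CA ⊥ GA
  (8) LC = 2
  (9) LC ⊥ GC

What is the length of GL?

Step 1: By the law of cosines on triangle GMA: GA² = 10² + 9² − 2·10·9·cos(90°) = 181, so GA = √181.
Step 2: By the law of cosines on triangle CAG: CG² = 2² + √181² − 2·2·√181·cos(90°) = 185, so CG = √185.
Step 3: By the law of cosines on triangle GCL: GL² = √185² + 2² − 2·√185·2·cos(90°) = 189, so GL = 3·√21.

Therefore, the length of GL = 3·√21.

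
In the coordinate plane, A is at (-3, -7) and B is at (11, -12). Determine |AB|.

The horizontal distance is |11 - -3| = 14 and the vertical distance is |-12 - -7| = 5.
By the Pythagorean theorem, d = sqrt(14^2 + 5^2) = sqrt(221).

sqrt(221)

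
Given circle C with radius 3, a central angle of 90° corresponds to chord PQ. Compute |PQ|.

Chord length = 2r sin(θ/2)
= 2 × 3 × sin(90°/2)
= 2 × 3 × sin(45°)
= 3*sqrt(2)

3*sqrt(2)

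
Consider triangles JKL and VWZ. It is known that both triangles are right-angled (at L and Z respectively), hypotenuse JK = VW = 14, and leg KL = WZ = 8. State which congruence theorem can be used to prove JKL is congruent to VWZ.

The given information matches HL: The hypotenuse and one leg of two right triangles are equal (Hypotenuse-Leg).

HL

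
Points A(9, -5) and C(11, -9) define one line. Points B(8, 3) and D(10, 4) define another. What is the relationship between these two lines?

Slope of line 1: m1 = (-9 - -5)/(11 - 9) = -4/2 = -2
Slope of line 2: m2 = (4 - 3)/(10 - 8) = 1/2 = 1/2
m1 * m2 = (-2) * (1/2) = -1 = -1, so the lines are perpendicular.

Perpendicular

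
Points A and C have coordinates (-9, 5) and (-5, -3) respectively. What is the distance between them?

The horizontal distance is |-5 - -9| = 4 and the vertical distance is |-3 - 5| = 8.
By the Pythagorean theorem, d = sqrt(4^2 + 8^2) = sqrt(80) = 4*sqrt(5).

4*sqrt(5)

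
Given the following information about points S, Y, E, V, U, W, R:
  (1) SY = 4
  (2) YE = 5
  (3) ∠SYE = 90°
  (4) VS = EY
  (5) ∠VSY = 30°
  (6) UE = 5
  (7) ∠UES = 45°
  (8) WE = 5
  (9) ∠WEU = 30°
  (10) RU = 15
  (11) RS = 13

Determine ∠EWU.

Step 1: By the law of cosines on triangle WEU: WU² = 5² + 5² − 2·5·5·cos(30°) = 6.7, so WU ≈ 2.59.
Step 2: By the inverse law of cosines on triangle EWU: cos(∠EWU) = (5² + 2.59² − 5²) / (2·5·2.59) = 6.7/25.88 = 0.2588, so ∠EWU = 75°.

Therefore, the measure of angle ∠EWU = 75°.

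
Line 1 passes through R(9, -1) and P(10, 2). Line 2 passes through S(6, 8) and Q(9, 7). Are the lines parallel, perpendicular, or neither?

Slope of line 1: m1 = (2 - -1)/(10 - 9) = 3/1 = 3
Slope of line 2: m2 = (7 - 8)/(9 - 6) = -1/3 = -1/3
Two lines are perpendicular when the product of their slopes is -1 (negative reciprocals).
m1 * m2 = (3) * (-1/3) = -1, confirming perpendicularity.

Perpendicular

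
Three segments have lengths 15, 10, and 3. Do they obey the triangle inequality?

Check the triangle inequality: 10 + 3 = 13 ≤ 15.
Since the sum of two sides does not exceed the third, no triangle can be formed.

No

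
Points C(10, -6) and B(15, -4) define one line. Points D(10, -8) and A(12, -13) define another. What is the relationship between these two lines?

Slope of line 1: m1 = (-4 - -6)/(15 - 10) = 2/5 = 2/5
Slope of line 2: m2 = (-13 - -8)/(12 - 10) = -5/2 = -5/2
m1 * m2 = -1, so perpendicular.

Perpendicular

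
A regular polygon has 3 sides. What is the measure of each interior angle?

Each interior angle of a regular n-gon is (n - 2) * 180 / n.
For n = 3: (3 - 2) * 180 / 3 = 180/3 = 60 degrees.

60 degrees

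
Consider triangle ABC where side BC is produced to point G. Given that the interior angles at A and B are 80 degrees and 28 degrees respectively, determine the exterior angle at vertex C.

By the exterior angle theorem, an exterior angle of a triangle equals the sum of the two remote interior angles.
Exterior angle = angle A + angle B
Exterior angle = 80 + 28 = 108 degrees

108 degrees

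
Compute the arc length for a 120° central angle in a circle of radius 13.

The full circumference is 2πr = 2π(13) = 26*pi.
The arc spans 120° out of 360°, which is a fraction of 1/3.
Arc length = 26*pi × 1/3 = 26*pi/3.

26*pi/3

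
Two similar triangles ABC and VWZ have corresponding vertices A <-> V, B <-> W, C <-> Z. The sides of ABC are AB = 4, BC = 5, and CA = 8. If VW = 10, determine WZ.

k = 10/4 = 5/2. WZ = 5/2 * 5 = 25/2.

25/2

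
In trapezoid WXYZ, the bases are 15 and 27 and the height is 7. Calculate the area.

A trapezoid's area equals the midsegment times the height.
The midsegment is (15 + 27) / 2 = 21.
Area = 21 * 7 = 147.

147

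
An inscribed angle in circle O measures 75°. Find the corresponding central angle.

By the inscribed angle theorem, the central angle is twice the inscribed angle.
Central angle = 2 × 75° = 150°

150°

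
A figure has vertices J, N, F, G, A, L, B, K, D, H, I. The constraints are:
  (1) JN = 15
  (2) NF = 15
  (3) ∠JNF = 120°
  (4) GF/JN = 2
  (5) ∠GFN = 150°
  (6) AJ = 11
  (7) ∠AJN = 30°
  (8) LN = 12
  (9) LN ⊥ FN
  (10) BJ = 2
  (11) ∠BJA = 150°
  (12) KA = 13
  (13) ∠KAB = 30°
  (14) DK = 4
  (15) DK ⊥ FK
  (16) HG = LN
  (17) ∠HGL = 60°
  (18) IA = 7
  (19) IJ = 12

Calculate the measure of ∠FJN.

Step 1: By the law of cosines on triangle JNF: JF² = 15² + 15² − 2·15·15·cos(120°) = 675, so JF = 15·√3.
Step 2: By the inverse law of cosines on triangle FJN: cos(∠FJN) = ((15·√3)² + 15² − 15²) / (2·15·√3·15) = 675/779.42 = 0.866, so ∠FJN = 30°.

Therefore, the measure of angle ∠FJN = 30°.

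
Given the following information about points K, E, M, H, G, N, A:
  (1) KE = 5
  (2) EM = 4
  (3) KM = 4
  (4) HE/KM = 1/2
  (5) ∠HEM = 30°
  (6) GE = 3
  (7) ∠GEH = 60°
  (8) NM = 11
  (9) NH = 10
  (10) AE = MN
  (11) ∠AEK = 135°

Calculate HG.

From the given relations: HE = 1/2·KM = 1/2·4 = 2.
Step 1: By the law of cosines on triangle HEG: HG² = 2² + 3² − 2·2·3·cos(60°) = 7, so HG = √7.

Therefore, the length of HG = √7.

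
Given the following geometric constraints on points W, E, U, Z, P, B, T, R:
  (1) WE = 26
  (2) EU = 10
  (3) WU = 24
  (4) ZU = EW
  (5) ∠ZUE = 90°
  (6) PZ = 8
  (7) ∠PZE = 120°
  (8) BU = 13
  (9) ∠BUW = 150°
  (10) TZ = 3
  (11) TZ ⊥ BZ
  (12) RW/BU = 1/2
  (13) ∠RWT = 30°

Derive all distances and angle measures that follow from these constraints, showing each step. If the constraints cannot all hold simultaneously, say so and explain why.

The constraints are consistent.

From the given relations:
  ZU = EW = 26
  RW = 1/2·BU = 1/2·13 ≈ 6.5

Step 1: From WU = 24, UB = 13, and ∠WUB = 150°, by the law of cosines:
  WB² = WU² + UB² - 2·WU·UB·cos(150°) = 576 + 169 + 540.4 = 1285
  WB ≈ 35.85

Step 2: From EU = 10, UZ = 26, and ∠EUZ = 90°, by the law of cosines:
  EZ² = EU² + UZ² - 2·EU·UZ·cos(90°) = 100 + 676 - 0 = 776
  EZ = 2·√194

Step 3: From WE = 26, WU = 24, EU = 10, by the inverse law of cosines:
  cos(∠EWU) = (WE² + WU² - EU²) / (2·WE·WU)
  ∠EWU = 22.62°

Step 4: From EU = 10, EW = 26, UW = 24, by the inverse law of cosines:
  cos(∠UEW) = (EU² + EW² - UW²) / (2·EU·EW)
  ∠UEW = 67.38°

Step 5: From UE = 10, UW = 24, EW = 26, by the inverse law of cosines:
  cos(∠EUW) = (UE² + UW² - EW²) / (2·UE·UW)
  ∠EUW = 90°

Step 6: From EZ = 2·√194, ZP = 8, and ∠EZP = 120°, by the law of cosines:
  EP² = EZ² + ZP² - 2·EZ·ZP·cos(120°) = 776 + 64 + 222.9 = 1063
  EP ≈ 32.6

Step 7: From WB = 35.85, WU = 24, BU = 13, by the inverse law of cosines:
  cos(∠BWU) = (WB² + WU² - BU²) / (2·WB·WU)
  ∠BWU = 10.45°

Step 8: From EU = 10, EZ = 2·√194, UZ = 26, by the inverse law of cosines:
  cos(∠UEZ) = (EU² + EZ² - UZ²) / (2·EU·EZ)
  ∠UEZ = 68.96°

Step 9: From ZE = 2·√194, ZU = 26, EU = 10, by the inverse law of cosines:
  cos(∠EZU) = (ZE² + ZU² - EU²) / (2·ZE·ZU)
  ∠EZU = 21.04°

Step 10: From BU = 13, BW = 35.85, UW = 24, by the inverse law of cosines:
  cos(∠UBW) = (BU² + BW² - UW²) / (2·BU·BW)
  ∠UBW = 19.55°

Step 11: From EP = 32.6, EZ = 2·√194, PZ = 8, by the inverse law of cosines:
  cos(∠PEZ) = (EP² + EZ² - PZ²) / (2·EP·EZ)
  ∠PEZ = 12.27°

Step 12: From PE = 32.6, PZ = 8, EZ = 2·√194, by the inverse law of cosines:
  cos(∠EPZ) = (PE² + PZ² - EZ²) / (2·PE·PZ)
  ∠EPZ = 47.73°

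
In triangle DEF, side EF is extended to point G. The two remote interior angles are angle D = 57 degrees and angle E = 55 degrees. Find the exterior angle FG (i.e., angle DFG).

Exterior angle = 57 + 55 = 112 degrees (exterior angle theorem).

112 degrees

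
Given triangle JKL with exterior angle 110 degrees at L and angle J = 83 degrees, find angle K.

The exterior angle theorem states that an exterior angle equals the sum of the two non-adjacent interior angles.
So 110 = 83 + angle K, which gives angle K = 110 - 83 = 27 degrees.

27 degrees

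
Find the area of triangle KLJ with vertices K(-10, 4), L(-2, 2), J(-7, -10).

The Shoelace formula computes the area from vertex coordinates by summing cross products.
For vertices (-10,4), (-2,2), (-7,-10):
Signed sum = -10*2 - -2*4 + -2*-10 - -7*2 + -7*4 - -10*-10
= -12 + 34 + -128 = -106
Area = (1/2)|-106| = 53.

53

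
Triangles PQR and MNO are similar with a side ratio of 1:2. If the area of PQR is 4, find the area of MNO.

Area ratio = (1/2)^2 = 1/4. Area of MNO = 4 * 4/1 = 16.

16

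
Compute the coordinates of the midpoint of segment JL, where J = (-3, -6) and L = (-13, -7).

The midpoint is the average of the coordinates:
x: (-3 + -13)/2 = -8
y: (-6 + -7)/2 = -13/2
Midpoint = (-8, -13/2)

(-8, -13/2)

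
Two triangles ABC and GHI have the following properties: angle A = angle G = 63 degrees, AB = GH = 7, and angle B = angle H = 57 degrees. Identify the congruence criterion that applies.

The given information matches ASA: Two pairs of corresponding angles and the included side are equal (Angle-Side-Angle).

ASA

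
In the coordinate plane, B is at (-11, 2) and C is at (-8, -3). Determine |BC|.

d = sqrt((-8 - -11)^2 + (-3 - 2)^2)
d = sqrt(3^2 + -5^2)
d = sqrt(9 + 25)
d = sqrt(34)

sqrt(34)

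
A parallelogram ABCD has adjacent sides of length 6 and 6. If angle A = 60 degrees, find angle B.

Consecutive angles are supplementary: angle B = 180 - 60 = 120 degrees.

120 degrees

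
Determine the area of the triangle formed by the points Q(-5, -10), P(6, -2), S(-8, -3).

Shoelace: Area = (1/2)|-5(-2--3) + 6(-3--10) + -8(-10--2)| = (1/2)(101) = 101/2

101/2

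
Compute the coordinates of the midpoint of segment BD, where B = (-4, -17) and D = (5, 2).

M = ((x₁ + x₂)/2, (y₁ + y₂)/2)
= ((-4 + 5)/2, (-17 + 2)/2)
= (1/2, -15/2) = (1/2, -15/2)

(1/2, -15/2)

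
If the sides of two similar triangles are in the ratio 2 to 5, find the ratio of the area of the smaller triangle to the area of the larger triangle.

Area ratio = (side ratio)^2 = (2/5)^2 = 4:25.

4:25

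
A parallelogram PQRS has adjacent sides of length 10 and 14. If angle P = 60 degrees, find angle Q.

Consecutive angles are supplementary: angle Q = 180 - 60 = 120 degrees.

120 degrees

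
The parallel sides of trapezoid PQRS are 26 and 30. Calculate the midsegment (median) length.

The midsegment of a trapezoid = (base1 + base2) / 2
midsegment = (26 + 30) / 2
midsegment = 56 / 2
midsegment = 28

28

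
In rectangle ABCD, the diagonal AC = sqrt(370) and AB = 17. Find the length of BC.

b = sqrt(d^2 - a^2) = sqrt(370 - 289) = sqrt(81) = 9

9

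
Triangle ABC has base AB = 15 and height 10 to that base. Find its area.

Area = (1/2)(15)(10) = 75

75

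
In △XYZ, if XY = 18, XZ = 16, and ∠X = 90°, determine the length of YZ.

The included angle is 90°, so the triangle is right-angled at X. The opposite side YZ is the hypotenuse.
By the Pythagorean theorem: YZ = sqrt(18^2 + 16^2) = sqrt(580) = 2*sqrt(145).

2*sqrt(145)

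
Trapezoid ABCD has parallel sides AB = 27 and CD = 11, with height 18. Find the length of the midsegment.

The midsegment (median) of a trapezoid connects the midpoints of the non-parallel sides.
Its length is the average of the two bases: (27 + 11) / 2 = 19.

19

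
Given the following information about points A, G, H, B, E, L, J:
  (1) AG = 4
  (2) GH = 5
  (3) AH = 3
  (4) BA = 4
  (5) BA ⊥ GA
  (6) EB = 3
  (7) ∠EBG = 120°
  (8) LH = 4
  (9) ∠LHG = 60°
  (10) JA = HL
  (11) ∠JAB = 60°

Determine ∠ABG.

Step 1: By the law of cosines on triangle BAG: BG² = 4² + 4² − 2·4·4·cos(90°) = 32, so BG = 4·√2.
Step 2: By the inverse law of cosines on triangle ABG: cos(∠ABG) = (4² + (4·√2)² − 4²) / (2·4·4·√2) = 32/45.25 = 0.7071, so ∠ABG = 45°.

Therefore, the measure of angle ∠ABG = 45°.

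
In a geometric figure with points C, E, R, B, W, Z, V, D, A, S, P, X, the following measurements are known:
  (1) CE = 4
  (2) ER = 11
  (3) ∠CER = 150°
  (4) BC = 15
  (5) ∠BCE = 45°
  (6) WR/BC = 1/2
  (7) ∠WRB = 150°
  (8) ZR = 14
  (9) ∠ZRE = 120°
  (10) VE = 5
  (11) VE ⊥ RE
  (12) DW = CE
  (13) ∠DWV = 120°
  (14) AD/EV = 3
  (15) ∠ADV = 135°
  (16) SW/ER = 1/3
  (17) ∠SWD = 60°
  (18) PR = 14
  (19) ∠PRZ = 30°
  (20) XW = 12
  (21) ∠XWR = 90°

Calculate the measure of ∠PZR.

Step 1: By the law of cosines on triangle ZRP: ZP² = 14² + 14² − 2·14·14·cos(30°) = 52.52, so ZP ≈ 7.25.
Step 2: By the inverse law of cosines on triangle PZR: cos(∠PZR) = (7.25² + 14² − 14²) / (2·7.25·14) = 52.52/202.91 = 0.2588, so ∠PZR = 75°.

Therefore, the measure of angle ∠PZR = 75°.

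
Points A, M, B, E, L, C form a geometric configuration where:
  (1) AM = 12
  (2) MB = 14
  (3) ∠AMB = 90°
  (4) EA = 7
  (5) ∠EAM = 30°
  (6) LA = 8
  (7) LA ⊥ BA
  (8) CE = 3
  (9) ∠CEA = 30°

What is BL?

Step 1: By the law of cosines on triangle BMA: BA² = 14² + 12² − 2·14·12·cos(90°) = 340, so BA = 2·√85.
Step 2: By the law of cosines on triangle BAL: BL² = (2·√85)² + 8² − 2·2·√85·8·cos(90°) = 404, so BL = 2·√101.

Therefore, the length of BL = 2·√101.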